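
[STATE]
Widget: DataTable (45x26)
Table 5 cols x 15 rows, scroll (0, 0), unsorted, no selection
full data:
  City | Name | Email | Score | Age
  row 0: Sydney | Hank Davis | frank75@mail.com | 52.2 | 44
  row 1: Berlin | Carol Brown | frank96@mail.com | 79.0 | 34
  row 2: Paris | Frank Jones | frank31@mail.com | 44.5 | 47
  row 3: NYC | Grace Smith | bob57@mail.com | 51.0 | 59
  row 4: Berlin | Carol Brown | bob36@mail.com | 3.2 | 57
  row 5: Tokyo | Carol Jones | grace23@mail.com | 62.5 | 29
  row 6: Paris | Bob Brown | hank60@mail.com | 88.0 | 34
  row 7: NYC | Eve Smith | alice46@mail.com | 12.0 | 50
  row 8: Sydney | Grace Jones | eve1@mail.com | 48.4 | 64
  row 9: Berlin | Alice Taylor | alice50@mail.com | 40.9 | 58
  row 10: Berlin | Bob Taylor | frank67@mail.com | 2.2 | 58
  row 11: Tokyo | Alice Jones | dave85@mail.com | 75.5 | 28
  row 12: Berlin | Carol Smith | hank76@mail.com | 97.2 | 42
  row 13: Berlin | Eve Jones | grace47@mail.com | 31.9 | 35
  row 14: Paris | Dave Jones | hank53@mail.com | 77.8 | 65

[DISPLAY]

City  │Name        │Email           │Score│Ag
──────┼────────────┼────────────────┼─────┼──
Sydney│Hank Davis  │frank75@mail.com│52.2 │44
Berlin│Carol Brown │frank96@mail.com│79.0 │34
Paris │Frank Jones │frank31@mail.com│44.5 │47
NYC   │Grace Smith │bob57@mail.com  │51.0 │59
Berlin│Carol Brown │bob36@mail.com  │3.2  │57
Tokyo │Carol Jones │grace23@mail.com│62.5 │29
Paris │Bob Brown   │hank60@mail.com │88.0 │34
NYC   │Eve Smith   │alice46@mail.com│12.0 │50
Sydney│Grace Jones │eve1@mail.com   │48.4 │64
Berlin│Alice Taylor│alice50@mail.com│40.9 │58
Berlin│Bob Taylor  │frank67@mail.com│2.2  │58
Tokyo │Alice Jones │dave85@mail.com │75.5 │28
Berlin│Carol Smith │hank76@mail.com │97.2 │42
Berlin│Eve Jones   │grace47@mail.com│31.9 │35
Paris │Dave Jones  │hank53@mail.com │77.8 │65
                                             
                                             
                                             
                                             
                                             
                                             
                                             
                                             
                                             


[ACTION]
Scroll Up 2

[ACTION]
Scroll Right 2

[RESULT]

ity  │Name        │Email           │Score│Age
─────┼────────────┼────────────────┼─────┼───
ydney│Hank Davis  │frank75@mail.com│52.2 │44 
erlin│Carol Brown │frank96@mail.com│79.0 │34 
aris │Frank Jones │frank31@mail.com│44.5 │47 
YC   │Grace Smith │bob57@mail.com  │51.0 │59 
erlin│Carol Brown │bob36@mail.com  │3.2  │57 
okyo │Carol Jones │grace23@mail.com│62.5 │29 
aris │Bob Brown   │hank60@mail.com │88.0 │34 
YC   │Eve Smith   │alice46@mail.com│12.0 │50 
ydney│Grace Jones │eve1@mail.com   │48.4 │64 
erlin│Alice Taylor│alice50@mail.com│40.9 │58 
erlin│Bob Taylor  │frank67@mail.com│2.2  │58 
okyo │Alice Jones │dave85@mail.com │75.5 │28 
erlin│Carol Smith │hank76@mail.com │97.2 │42 
erlin│Eve Jones   │grace47@mail.com│31.9 │35 
aris │Dave Jones  │hank53@mail.com │77.8 │65 
                                             
                                             
                                             
                                             
                                             
                                             
                                             
                                             
                                             


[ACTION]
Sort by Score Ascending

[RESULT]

ity  │Name        │Email           │Scor▲│Age
─────┼────────────┼────────────────┼─────┼───
erlin│Bob Taylor  │frank67@mail.com│2.2  │58 
erlin│Carol Brown │bob36@mail.com  │3.2  │57 
YC   │Eve Smith   │alice46@mail.com│12.0 │50 
erlin│Eve Jones   │grace47@mail.com│31.9 │35 
erlin│Alice Taylor│alice50@mail.com│40.9 │58 
aris │Frank Jones │frank31@mail.com│44.5 │47 
ydney│Grace Jones │eve1@mail.com   │48.4 │64 
YC   │Grace Smith │bob57@mail.com  │51.0 │59 
ydney│Hank Davis  │frank75@mail.com│52.2 │44 
okyo │Carol Jones │grace23@mail.com│62.5 │29 
okyo │Alice Jones │dave85@mail.com │75.5 │28 
aris │Dave Jones  │hank53@mail.com │77.8 │65 
erlin│Carol Brown │frank96@mail.com│79.0 │34 
aris │Bob Brown   │hank60@mail.com │88.0 │34 
erlin│Carol Smith │hank76@mail.com │97.2 │42 
                                             
                                             
                                             
                                             
                                             
                                             
                                             
                                             
                                             


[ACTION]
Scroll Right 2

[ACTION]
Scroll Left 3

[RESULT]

City  │Name        │Email           │Scor▲│Ag
──────┼────────────┼────────────────┼─────┼──
Berlin│Bob Taylor  │frank67@mail.com│2.2  │58
Berlin│Carol Brown │bob36@mail.com  │3.2  │57
NYC   │Eve Smith   │alice46@mail.com│12.0 │50
Berlin│Eve Jones   │grace47@mail.com│31.9 │35
Berlin│Alice Taylor│alice50@mail.com│40.9 │58
Paris │Frank Jones │frank31@mail.com│44.5 │47
Sydney│Grace Jones │eve1@mail.com   │48.4 │64
NYC   │Grace Smith │bob57@mail.com  │51.0 │59
Sydney│Hank Davis  │frank75@mail.com│52.2 │44
Tokyo │Carol Jones │grace23@mail.com│62.5 │29
Tokyo │Alice Jones │dave85@mail.com │75.5 │28
Paris │Dave Jones  │hank53@mail.com │77.8 │65
Berlin│Carol Brown │frank96@mail.com│79.0 │34
Paris │Bob Brown   │hank60@mail.com │88.0 │34
Berlin│Carol Smith │hank76@mail.com │97.2 │42
                                             
                                             
                                             
                                             
                                             
                                             
                                             
                                             
                                             


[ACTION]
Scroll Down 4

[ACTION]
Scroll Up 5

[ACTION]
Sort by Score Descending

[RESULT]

City  │Name        │Email           │Scor▼│Ag
──────┼────────────┼────────────────┼─────┼──
Berlin│Carol Smith │hank76@mail.com │97.2 │42
Paris │Bob Brown   │hank60@mail.com │88.0 │34
Berlin│Carol Brown │frank96@mail.com│79.0 │34
Paris │Dave Jones  │hank53@mail.com │77.8 │65
Tokyo │Alice Jones │dave85@mail.com │75.5 │28
Tokyo │Carol Jones │grace23@mail.com│62.5 │29
Sydney│Hank Davis  │frank75@mail.com│52.2 │44
NYC   │Grace Smith │bob57@mail.com  │51.0 │59
Sydney│Grace Jones │eve1@mail.com   │48.4 │64
Paris │Frank Jones │frank31@mail.com│44.5 │47
Berlin│Alice Taylor│alice50@mail.com│40.9 │58
Berlin│Eve Jones   │grace47@mail.com│31.9 │35
NYC   │Eve Smith   │alice46@mail.com│12.0 │50
Berlin│Carol Brown │bob36@mail.com  │3.2  │57
Berlin│Bob Taylor  │frank67@mail.com│2.2  │58
                                             
                                             
                                             
                                             
                                             
                                             
                                             
                                             
                                             


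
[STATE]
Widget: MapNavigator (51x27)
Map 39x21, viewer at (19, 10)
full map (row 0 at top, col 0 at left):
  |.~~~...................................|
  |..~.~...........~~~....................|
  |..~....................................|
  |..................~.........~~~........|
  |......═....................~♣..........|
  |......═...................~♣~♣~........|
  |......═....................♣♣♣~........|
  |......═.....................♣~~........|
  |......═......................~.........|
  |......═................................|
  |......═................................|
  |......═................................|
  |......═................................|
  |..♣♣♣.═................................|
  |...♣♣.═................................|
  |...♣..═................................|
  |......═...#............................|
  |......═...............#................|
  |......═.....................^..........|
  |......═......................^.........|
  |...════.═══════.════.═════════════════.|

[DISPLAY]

                                                   
                                                   
                                                   
      .~~~...................................      
      ..~.~...........~~~....................      
      ..~....................................      
      ..................~.........~~~........      
      ......═....................~♣..........      
      ......═...................~♣~♣~........      
      ......═....................♣♣♣~........      
      ......═.....................♣~~........      
      ......═......................~.........      
      ......═................................      
      ......═............@...................      
      ......═................................      
      ......═................................      
      ..♣♣♣.═................................      
      ...♣♣.═................................      
      ...♣..═................................      
      ......═...#............................      
      ......═...............#................      
      ......═.....................^..........      
      ......═......................^.........      
      ...════.═══════.════.═════════════════.      
                                                   
                                                   
                                                   


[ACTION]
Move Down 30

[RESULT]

      ......═.....................♣~~........      
      ......═......................~.........      
      ......═................................      
      ......═................................      
      ......═................................      
      ......═................................      
      ..♣♣♣.═................................      
      ...♣♣.═................................      
      ...♣..═................................      
      ......═...#............................      
      ......═...............#................      
      ......═.....................^..........      
      ......═......................^.........      
      ...════.═══════.═══@.═════════════════.      
                                                   
                                                   
                                                   
                                                   
                                                   
                                                   
                                                   
                                                   
                                                   
                                                   
                                                   
                                                   
                                                   


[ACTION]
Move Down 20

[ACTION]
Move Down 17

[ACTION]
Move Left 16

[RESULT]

                      ......═.....................♣
                      ......═......................
                      ......═......................
                      ......═......................
                      ......═......................
                      ......═......................
                      ..♣♣♣.═......................
                      ...♣♣.═......................
                      ...♣..═......................
                      ......═...#..................
                      ......═...............#......
                      ......═.....................^
                      ......═......................
                      ...@═══.═══════.════.════════
                                                   
                                                   
                                                   
                                                   
                                                   
                                                   
                                                   
                                                   
                                                   
                                                   
                                                   
                                                   
                                                   


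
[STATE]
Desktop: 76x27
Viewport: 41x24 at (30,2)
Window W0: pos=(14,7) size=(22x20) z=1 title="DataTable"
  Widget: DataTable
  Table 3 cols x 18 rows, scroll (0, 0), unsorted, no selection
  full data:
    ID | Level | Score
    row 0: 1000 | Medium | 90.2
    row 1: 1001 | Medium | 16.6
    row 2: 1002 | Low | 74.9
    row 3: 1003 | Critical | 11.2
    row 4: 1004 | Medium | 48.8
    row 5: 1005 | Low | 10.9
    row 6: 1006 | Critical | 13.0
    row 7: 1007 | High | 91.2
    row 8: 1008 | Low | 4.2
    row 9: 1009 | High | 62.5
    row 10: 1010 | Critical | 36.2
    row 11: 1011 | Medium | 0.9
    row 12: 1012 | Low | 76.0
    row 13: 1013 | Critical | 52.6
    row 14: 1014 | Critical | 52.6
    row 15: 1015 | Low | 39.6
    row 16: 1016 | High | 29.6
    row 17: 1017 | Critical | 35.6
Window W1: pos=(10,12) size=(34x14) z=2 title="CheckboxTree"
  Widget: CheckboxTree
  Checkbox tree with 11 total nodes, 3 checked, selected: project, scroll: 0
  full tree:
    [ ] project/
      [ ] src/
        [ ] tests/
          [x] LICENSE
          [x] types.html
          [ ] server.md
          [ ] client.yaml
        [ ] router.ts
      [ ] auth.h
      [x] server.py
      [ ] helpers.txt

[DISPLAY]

                                         
                                         
                                         
                                         
                                         
━━━━━┓                                   
     ┃                                   
─────┨                                   
core ┃                                   
──── ┃                                   
━━━━━━━━━━━━━┓                           
             ┃                           
─────────────┨                           
             ┃                           
             ┃                           
             ┃                           
             ┃                           
ml           ┃                           
d            ┃                           
aml          ┃                           
             ┃                           
             ┃                           
             ┃                           
━━━━━━━━━━━━━┛                           


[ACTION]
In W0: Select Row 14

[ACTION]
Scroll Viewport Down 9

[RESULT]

                                         
                                         
                                         
                                         
━━━━━┓                                   
     ┃                                   
─────┨                                   
core ┃                                   
──── ┃                                   
━━━━━━━━━━━━━┓                           
             ┃                           
─────────────┨                           
             ┃                           
             ┃                           
             ┃                           
             ┃                           
ml           ┃                           
d            ┃                           
aml          ┃                           
             ┃                           
             ┃                           
             ┃                           
━━━━━━━━━━━━━┛                           
━━━━━┛                                   


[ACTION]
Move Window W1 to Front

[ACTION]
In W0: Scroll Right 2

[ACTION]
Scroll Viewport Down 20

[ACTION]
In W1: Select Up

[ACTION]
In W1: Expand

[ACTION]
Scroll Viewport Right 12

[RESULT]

                                         
                                         
                                         
                                         
┓                                        
┃                                        
┨                                        
┃                                        
┃                                        
━━━━━━━━┓                                
        ┃                                
────────┨                                
        ┃                                
        ┃                                
        ┃                                
        ┃                                
        ┃                                
        ┃                                
        ┃                                
        ┃                                
        ┃                                
        ┃                                
━━━━━━━━┛                                
┛                                        


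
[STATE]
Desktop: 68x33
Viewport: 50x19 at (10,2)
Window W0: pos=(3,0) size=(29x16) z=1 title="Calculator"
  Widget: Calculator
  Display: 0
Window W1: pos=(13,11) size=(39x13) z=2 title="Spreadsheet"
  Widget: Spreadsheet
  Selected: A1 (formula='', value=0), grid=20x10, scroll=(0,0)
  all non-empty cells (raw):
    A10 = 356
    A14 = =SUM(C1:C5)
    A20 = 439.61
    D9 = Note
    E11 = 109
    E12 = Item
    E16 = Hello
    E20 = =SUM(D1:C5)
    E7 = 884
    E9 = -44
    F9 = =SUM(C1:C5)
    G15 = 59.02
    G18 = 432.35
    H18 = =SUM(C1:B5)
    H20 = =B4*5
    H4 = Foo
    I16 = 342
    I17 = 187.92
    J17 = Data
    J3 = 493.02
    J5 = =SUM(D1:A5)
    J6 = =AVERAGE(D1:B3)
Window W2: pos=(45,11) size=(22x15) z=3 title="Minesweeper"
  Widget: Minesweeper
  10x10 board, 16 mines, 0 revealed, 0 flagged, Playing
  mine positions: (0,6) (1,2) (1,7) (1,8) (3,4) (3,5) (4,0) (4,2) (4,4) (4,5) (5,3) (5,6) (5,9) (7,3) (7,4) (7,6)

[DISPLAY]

─────────────────────┨                            
                    0┃                            
──┬───┬───┐          ┃                            
8 │ 9 │ ÷ │          ┃                            
──┼───┼───┤          ┃                            
5 │ 6 │ × │          ┃                            
──┼───┼───┤          ┃                            
2 │ 3 │ - │          ┃                            
──┼───┼───┤          ┃                            
. │┏━━━━━━━━━━━━━━━━━━━━━━━━━━━━━━━┏━━━━━━━━━━━━━━
──┼┃ Spreadsheet                   ┃ Minesweeper  
MC│┠───────────────────────────────┠──────────────
──┴┃A1:                            ┃■■■■■■■■■■    
━━━┃       A       B       C       ┃■■■■■■■■■■    
   ┃-------------------------------┃■■■■■■■■■■    
   ┃  1      [0]       0       0   ┃■■■■■■■■■■    
   ┃  2        0       0       0   ┃■■■■■■■■■■    
   ┃  3        0       0       0   ┃■■■■■■■■■■    
   ┃  4        0       0       0   ┃■■■■■■■■■■    


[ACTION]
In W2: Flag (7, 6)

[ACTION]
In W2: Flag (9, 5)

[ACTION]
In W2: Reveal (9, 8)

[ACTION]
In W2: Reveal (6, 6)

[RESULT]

─────────────────────┨                            
                    0┃                            
──┬───┬───┐          ┃                            
8 │ 9 │ ÷ │          ┃                            
──┼───┼───┤          ┃                            
5 │ 6 │ × │          ┃                            
──┼───┼───┤          ┃                            
2 │ 3 │ - │          ┃                            
──┼───┼───┤          ┃                            
. │┏━━━━━━━━━━━━━━━━━━━━━━━━━━━━━━━┏━━━━━━━━━━━━━━
──┼┃ Spreadsheet                   ┃ Minesweeper  
MC│┠───────────────────────────────┠──────────────
──┴┃A1:                            ┃■■■■■■■■■■    
━━━┃       A       B       C       ┃■■■■■■■■■■    
   ┃-------------------------------┃■■■■■■■■■■    
   ┃  1      [0]       0       0   ┃■■■■■■■■■■    
   ┃  2        0       0       0   ┃■■■■■■■■■■    
   ┃  3        0       0       0   ┃122■■■■■■■    
   ┃  4        0       0       0   ┃  2■■■2211    


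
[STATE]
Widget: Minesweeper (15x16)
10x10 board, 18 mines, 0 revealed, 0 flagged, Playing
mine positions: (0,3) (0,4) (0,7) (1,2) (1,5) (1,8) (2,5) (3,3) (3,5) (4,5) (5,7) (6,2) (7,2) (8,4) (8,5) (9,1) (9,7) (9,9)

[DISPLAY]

■■■■■■■■■■     
■■■■■■■■■■     
■■■■■■■■■■     
■■■■■■■■■■     
■■■■■■■■■■     
■■■■■■■■■■     
■■■■■■■■■■     
■■■■■■■■■■     
■■■■■■■■■■     
■■■■■■■■■■     
               
               
               
               
               
               


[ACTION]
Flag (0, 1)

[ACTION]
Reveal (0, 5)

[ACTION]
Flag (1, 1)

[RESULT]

■⚑■■■2■■■■     
■⚑■■■■■■■■     
■■■■■■■■■■     
■■■■■■■■■■     
■■■■■■■■■■     
■■■■■■■■■■     
■■■■■■■■■■     
■■■■■■■■■■     
■■■■■■■■■■     
■■■■■■■■■■     
               
               
               
               
               
               


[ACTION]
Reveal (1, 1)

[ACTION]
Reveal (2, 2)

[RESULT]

■⚑■■■2■■■■     
■⚑■■■■■■■■     
■■2■■■■■■■     
■■■■■■■■■■     
■■■■■■■■■■     
■■■■■■■■■■     
■■■■■■■■■■     
■■■■■■■■■■     
■■■■■■■■■■     
■■■■■■■■■■     
               
               
               
               
               
               


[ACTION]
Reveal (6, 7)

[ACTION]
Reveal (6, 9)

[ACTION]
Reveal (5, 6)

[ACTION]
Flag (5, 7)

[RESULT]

■⚑■■■2■■■■     
■⚑■■■■■■■■     
■■2■■■3111     
■■■■■■3        
■■■■■■311      
■■■■■■2⚑1      
■■■■■■111      
■■■■■■1        
■■■■■■2121     
■■■■■■■■■■     
               
               
               
               
               
               


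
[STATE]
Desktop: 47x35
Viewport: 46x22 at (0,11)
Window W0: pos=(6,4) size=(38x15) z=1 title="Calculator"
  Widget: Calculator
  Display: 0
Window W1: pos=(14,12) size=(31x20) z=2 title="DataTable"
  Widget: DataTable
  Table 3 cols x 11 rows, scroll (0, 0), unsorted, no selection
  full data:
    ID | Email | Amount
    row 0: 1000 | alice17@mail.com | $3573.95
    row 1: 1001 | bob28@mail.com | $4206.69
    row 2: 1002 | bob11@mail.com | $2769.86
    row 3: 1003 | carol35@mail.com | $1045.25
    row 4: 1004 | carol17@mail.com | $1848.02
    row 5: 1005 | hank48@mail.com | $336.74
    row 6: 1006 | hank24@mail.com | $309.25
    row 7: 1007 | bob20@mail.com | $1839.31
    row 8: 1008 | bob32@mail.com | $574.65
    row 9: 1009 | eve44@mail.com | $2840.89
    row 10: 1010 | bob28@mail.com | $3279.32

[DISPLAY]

      ┃│ 4 │ 5 │ 6 │ × │                   ┃  
      ┃├───┼──┏━━━━━━━━━━━━━━━━━━━━━━━━━━━━━┓ 
      ┃│ 1 │ 2┃ DataTable                   ┃ 
      ┃├───┼──┠─────────────────────────────┨ 
      ┃│ 0 │ .┃ID  │Email           │Amount ┃ 
      ┃├───┼──┃────┼────────────────┼───────┃ 
      ┃│ C │ M┃1000│alice17@mail.com│$3573.9┃ 
      ┗━━━━━━━┃1001│bob28@mail.com  │$4206.6┃ 
              ┃1002│bob11@mail.com  │$2769.8┃ 
              ┃1003│carol35@mail.com│$1045.2┃ 
              ┃1004│carol17@mail.com│$1848.0┃ 
              ┃1005│hank48@mail.com │$336.74┃ 
              ┃1006│hank24@mail.com │$309.25┃ 
              ┃1007│bob20@mail.com  │$1839.3┃ 
              ┃1008│bob32@mail.com  │$574.65┃ 
              ┃1009│eve44@mail.com  │$2840.8┃ 
              ┃1010│bob28@mail.com  │$3279.3┃ 
              ┃                             ┃ 
              ┃                             ┃ 
              ┃                             ┃ 
              ┗━━━━━━━━━━━━━━━━━━━━━━━━━━━━━┛ 
                                              


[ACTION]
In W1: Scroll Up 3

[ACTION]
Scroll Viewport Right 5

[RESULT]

     ┃│ 4 │ 5 │ 6 │ × │                   ┃   
     ┃├───┼──┏━━━━━━━━━━━━━━━━━━━━━━━━━━━━━┓  
     ┃│ 1 │ 2┃ DataTable                   ┃  
     ┃├───┼──┠─────────────────────────────┨  
     ┃│ 0 │ .┃ID  │Email           │Amount ┃  
     ┃├───┼──┃────┼────────────────┼───────┃  
     ┃│ C │ M┃1000│alice17@mail.com│$3573.9┃  
     ┗━━━━━━━┃1001│bob28@mail.com  │$4206.6┃  
             ┃1002│bob11@mail.com  │$2769.8┃  
             ┃1003│carol35@mail.com│$1045.2┃  
             ┃1004│carol17@mail.com│$1848.0┃  
             ┃1005│hank48@mail.com │$336.74┃  
             ┃1006│hank24@mail.com │$309.25┃  
             ┃1007│bob20@mail.com  │$1839.3┃  
             ┃1008│bob32@mail.com  │$574.65┃  
             ┃1009│eve44@mail.com  │$2840.8┃  
             ┃1010│bob28@mail.com  │$3279.3┃  
             ┃                             ┃  
             ┃                             ┃  
             ┃                             ┃  
             ┗━━━━━━━━━━━━━━━━━━━━━━━━━━━━━┛  
                                              


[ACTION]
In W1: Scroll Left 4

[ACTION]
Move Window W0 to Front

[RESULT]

     ┃│ 4 │ 5 │ 6 │ × │                   ┃   
     ┃├───┼───┼───┼───┤                   ┃┓  
     ┃│ 1 │ 2 │ 3 │ - │                   ┃┃  
     ┃├───┼───┼───┼───┤                   ┃┨  
     ┃│ 0 │ . │ = │ + │                   ┃┃  
     ┃├───┼───┼───┼───┤                   ┃┃  
     ┃│ C │ MC│ MR│ M+│                   ┃┃  
     ┗━━━━━━━━━━━━━━━━━━━━━━━━━━━━━━━━━━━━┛┃  
             ┃1002│bob11@mail.com  │$2769.8┃  
             ┃1003│carol35@mail.com│$1045.2┃  
             ┃1004│carol17@mail.com│$1848.0┃  
             ┃1005│hank48@mail.com │$336.74┃  
             ┃1006│hank24@mail.com │$309.25┃  
             ┃1007│bob20@mail.com  │$1839.3┃  
             ┃1008│bob32@mail.com  │$574.65┃  
             ┃1009│eve44@mail.com  │$2840.8┃  
             ┃1010│bob28@mail.com  │$3279.3┃  
             ┃                             ┃  
             ┃                             ┃  
             ┃                             ┃  
             ┗━━━━━━━━━━━━━━━━━━━━━━━━━━━━━┛  
                                              


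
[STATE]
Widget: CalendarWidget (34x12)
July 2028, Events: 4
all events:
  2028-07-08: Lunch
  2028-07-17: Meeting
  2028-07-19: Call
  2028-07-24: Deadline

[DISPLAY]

            July 2028             
Mo Tu We Th Fr Sa Su              
                1  2              
 3  4  5  6  7  8*  9             
10 11 12 13 14 15 16              
17* 18 19* 20 21 22 23            
24* 25 26 27 28 29 30             
31                                
                                  
                                  
                                  
                                  


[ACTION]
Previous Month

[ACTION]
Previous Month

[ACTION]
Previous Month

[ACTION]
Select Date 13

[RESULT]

            April 2028            
Mo Tu We Th Fr Sa Su              
                1  2              
 3  4  5  6  7  8  9              
10 11 12 [13] 14 15 16            
17 18 19 20 21 22 23              
24 25 26 27 28 29 30              
                                  
                                  
                                  
                                  
                                  


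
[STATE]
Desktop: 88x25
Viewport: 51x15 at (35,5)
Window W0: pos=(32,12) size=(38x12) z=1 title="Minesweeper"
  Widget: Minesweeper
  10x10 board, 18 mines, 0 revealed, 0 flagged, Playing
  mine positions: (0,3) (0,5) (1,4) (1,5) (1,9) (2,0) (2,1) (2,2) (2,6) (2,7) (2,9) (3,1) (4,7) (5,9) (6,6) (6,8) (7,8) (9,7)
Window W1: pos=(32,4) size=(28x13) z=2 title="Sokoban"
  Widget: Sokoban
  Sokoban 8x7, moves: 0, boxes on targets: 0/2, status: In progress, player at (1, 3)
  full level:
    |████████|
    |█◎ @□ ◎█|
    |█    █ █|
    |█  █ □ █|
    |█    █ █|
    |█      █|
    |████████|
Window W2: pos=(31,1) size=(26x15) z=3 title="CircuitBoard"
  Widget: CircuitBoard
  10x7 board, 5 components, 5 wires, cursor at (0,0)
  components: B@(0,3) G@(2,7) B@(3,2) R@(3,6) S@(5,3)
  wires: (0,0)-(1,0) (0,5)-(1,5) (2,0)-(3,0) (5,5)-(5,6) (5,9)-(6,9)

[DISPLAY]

[.]          B       ┃  ┃                          
 │                   ┃──┨                          
 ·                   ┃  ┃                          
                     ┃  ┃                          
 ·                   ┃  ┃                          
 │                   ┃  ┃                          
 ·       B           ┃  ┃                          
                     ┃  ┃━━━━━━━━━┓                
                     ┃  ┃         ┃                
                     ┃  ┃─────────┨                
━━━━━━━━━━━━━━━━━━━━━┛  ┃         ┃                
━━━━━━━━━━━━━━━━━━━━━━━━┛         ┃                
■■■■■■■■                          ┃                
■■■■■■■■                          ┃                
■■■■■■■■                          ┃                


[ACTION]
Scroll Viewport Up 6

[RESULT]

                                                   
━━━━━━━━━━━━━━━━━━━━━┓                             
rcuitBoard           ┃                             
─────────────────────┨                             
0 1 2 3 4 5 6 7 8 9  ┃━━┓                          
[.]          B       ┃  ┃                          
 │                   ┃──┨                          
 ·                   ┃  ┃                          
                     ┃  ┃                          
 ·                   ┃  ┃                          
 │                   ┃  ┃                          
 ·       B           ┃  ┃                          
                     ┃  ┃━━━━━━━━━┓                
                     ┃  ┃         ┃                
                     ┃  ┃─────────┨                


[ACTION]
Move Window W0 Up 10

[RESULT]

                                                   
━━━━━━━━━━━━━━━━━━━━━┓                             
rcuitBoard           ┃━━━━━━━━━━━━┓                
─────────────────────┨            ┃                
0 1 2 3 4 5 6 7 8 9  ┃━━┓─────────┨                
[.]          B       ┃  ┃         ┃                
 │                   ┃──┨         ┃                
 ·                   ┃  ┃         ┃                
                     ┃  ┃         ┃                
 ·                   ┃  ┃         ┃                
 │                   ┃  ┃         ┃                
 ·       B           ┃  ┃         ┃                
                     ┃  ┃         ┃                
                     ┃  ┃━━━━━━━━━┛                
                     ┃  ┃                          


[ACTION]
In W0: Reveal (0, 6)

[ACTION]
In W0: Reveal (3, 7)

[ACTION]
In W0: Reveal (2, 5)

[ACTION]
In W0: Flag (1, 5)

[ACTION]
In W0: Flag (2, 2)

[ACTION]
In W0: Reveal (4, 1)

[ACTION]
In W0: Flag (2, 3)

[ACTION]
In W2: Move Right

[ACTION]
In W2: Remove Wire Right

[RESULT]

                                                   
━━━━━━━━━━━━━━━━━━━━━┓                             
rcuitBoard           ┃━━━━━━━━━━━━┓                
─────────────────────┨            ┃                
0 1 2 3 4 5 6 7 8 9  ┃━━┓─────────┨                
 ·  [.]      B       ┃  ┃         ┃                
 │                   ┃──┨         ┃                
 ·                   ┃  ┃         ┃                
                     ┃  ┃         ┃                
 ·                   ┃  ┃         ┃                
 │                   ┃  ┃         ┃                
 ·       B           ┃  ┃         ┃                
                     ┃  ┃         ┃                
                     ┃  ┃━━━━━━━━━┛                
                     ┃  ┃                          


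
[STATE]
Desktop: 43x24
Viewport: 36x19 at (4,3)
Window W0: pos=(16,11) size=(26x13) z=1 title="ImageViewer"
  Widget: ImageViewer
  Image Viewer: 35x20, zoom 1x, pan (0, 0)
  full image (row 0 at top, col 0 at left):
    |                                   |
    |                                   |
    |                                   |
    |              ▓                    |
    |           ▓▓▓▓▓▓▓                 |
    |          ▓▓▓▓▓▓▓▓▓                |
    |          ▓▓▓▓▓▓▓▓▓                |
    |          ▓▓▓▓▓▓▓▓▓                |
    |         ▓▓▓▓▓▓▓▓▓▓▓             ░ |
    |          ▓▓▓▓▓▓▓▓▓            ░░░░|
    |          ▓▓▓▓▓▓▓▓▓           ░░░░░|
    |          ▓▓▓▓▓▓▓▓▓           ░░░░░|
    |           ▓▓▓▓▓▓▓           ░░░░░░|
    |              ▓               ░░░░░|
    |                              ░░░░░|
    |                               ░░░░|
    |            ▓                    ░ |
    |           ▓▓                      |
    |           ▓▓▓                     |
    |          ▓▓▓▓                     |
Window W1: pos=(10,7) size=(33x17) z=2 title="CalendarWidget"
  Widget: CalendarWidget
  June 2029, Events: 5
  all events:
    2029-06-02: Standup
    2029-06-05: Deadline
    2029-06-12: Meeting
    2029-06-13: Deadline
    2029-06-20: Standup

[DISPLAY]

                                    
                                    
                                    
                                    
      ┏━━━━━━━━━━━━━━━━━━━━━━━━━━━━━
      ┃ CalendarWidget              
      ┠─────────────────────────────
      ┃           June 2029         
      ┃Mo Tu We Th Fr Sa Su         
      ┃             1  2*  3        
      ┃ 4  5*  6  7  8  9 10        
      ┃11 12* 13* 14 15 16 17       
      ┃18 19 20* 21 22 23 24        
      ┃25 26 27 28 29 30            
      ┃                             
      ┃                             
      ┃                             
      ┃                             
      ┃                             


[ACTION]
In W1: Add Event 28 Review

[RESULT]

                                    
                                    
                                    
                                    
      ┏━━━━━━━━━━━━━━━━━━━━━━━━━━━━━
      ┃ CalendarWidget              
      ┠─────────────────────────────
      ┃           June 2029         
      ┃Mo Tu We Th Fr Sa Su         
      ┃             1  2*  3        
      ┃ 4  5*  6  7  8  9 10        
      ┃11 12* 13* 14 15 16 17       
      ┃18 19 20* 21 22 23 24        
      ┃25 26 27 28* 29 30           
      ┃                             
      ┃                             
      ┃                             
      ┃                             
      ┃                             


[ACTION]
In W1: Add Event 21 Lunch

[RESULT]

                                    
                                    
                                    
                                    
      ┏━━━━━━━━━━━━━━━━━━━━━━━━━━━━━
      ┃ CalendarWidget              
      ┠─────────────────────────────
      ┃           June 2029         
      ┃Mo Tu We Th Fr Sa Su         
      ┃             1  2*  3        
      ┃ 4  5*  6  7  8  9 10        
      ┃11 12* 13* 14 15 16 17       
      ┃18 19 20* 21* 22 23 24       
      ┃25 26 27 28* 29 30           
      ┃                             
      ┃                             
      ┃                             
      ┃                             
      ┃                             


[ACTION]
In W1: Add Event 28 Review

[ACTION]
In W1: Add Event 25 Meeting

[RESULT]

                                    
                                    
                                    
                                    
      ┏━━━━━━━━━━━━━━━━━━━━━━━━━━━━━
      ┃ CalendarWidget              
      ┠─────────────────────────────
      ┃           June 2029         
      ┃Mo Tu We Th Fr Sa Su         
      ┃             1  2*  3        
      ┃ 4  5*  6  7  8  9 10        
      ┃11 12* 13* 14 15 16 17       
      ┃18 19 20* 21* 22 23 24       
      ┃25* 26 27 28* 29 30          
      ┃                             
      ┃                             
      ┃                             
      ┃                             
      ┃                             
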